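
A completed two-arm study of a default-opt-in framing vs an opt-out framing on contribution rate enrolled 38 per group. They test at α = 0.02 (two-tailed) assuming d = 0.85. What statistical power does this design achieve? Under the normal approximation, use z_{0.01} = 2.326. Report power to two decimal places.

power ≈ 0.92

For two equal groups, power = Φ(d·√(n/2) − z_{α/2}).
d·√(n/2) = 0.85 × √(38/2) = 0.85 × 4.359 = 3.705.
z_β = 3.705 − 2.326 = 1.379.
Power = Φ(1.379) = 0.916.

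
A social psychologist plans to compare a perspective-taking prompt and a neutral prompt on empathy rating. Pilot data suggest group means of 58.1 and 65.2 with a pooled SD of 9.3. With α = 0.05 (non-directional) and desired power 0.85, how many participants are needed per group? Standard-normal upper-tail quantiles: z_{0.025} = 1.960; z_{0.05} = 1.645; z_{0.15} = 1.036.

Cohen's d = |M₁ − M₂| / SD_pooled = |58.1 − 65.2| / 9.3 = 7.1 / 9.3 = 0.763.
For two independent groups with equal n: n = 2·((z_{α/2} + z_β) / d)².
z_{α/2} + z_β = 1.960 + 1.036 = 2.996.
n = 2 × (2.996 / 0.763)² = 2 × 3.927² = 2 × 15.42 = 30.8.
Round up to the next whole participant.

n = 31 per group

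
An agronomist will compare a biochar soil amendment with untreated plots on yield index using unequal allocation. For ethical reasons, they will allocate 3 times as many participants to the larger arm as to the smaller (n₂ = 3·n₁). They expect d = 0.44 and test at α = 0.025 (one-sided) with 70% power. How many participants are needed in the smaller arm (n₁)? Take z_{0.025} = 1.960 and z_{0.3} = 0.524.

With allocation ratio k = n₂/n₁ = 3, Var(x̄₁−x̄₂) = σ²(1/n₁ + 1/(k·n₁)) = σ²·(k+1)/(k·n₁).
So n₁ = (1 + 1/k)·((z_{α} + z_β)/d)² = 1.333 × (2.484/0.44)².
n₁ = 1.333 × 31.87 = 42.5.
Round up: n₁ = 43, giving n₂ = 3 × 43 = 129.

n₁ = 43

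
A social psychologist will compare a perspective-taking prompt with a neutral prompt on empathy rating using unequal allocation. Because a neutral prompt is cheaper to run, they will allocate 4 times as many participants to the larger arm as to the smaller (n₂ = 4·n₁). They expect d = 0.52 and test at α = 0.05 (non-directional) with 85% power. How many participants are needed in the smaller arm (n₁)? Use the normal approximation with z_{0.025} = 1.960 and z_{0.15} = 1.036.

With allocation ratio k = n₂/n₁ = 4, Var(x̄₁−x̄₂) = σ²(1/n₁ + 1/(k·n₁)) = σ²·(k+1)/(k·n₁).
So n₁ = (1 + 1/k)·((z_{α/2} + z_β)/d)² = 1.250 × (2.996/0.52)².
n₁ = 1.250 × 33.20 = 41.5.
Round up: n₁ = 42, giving n₂ = 4 × 42 = 168.

n₁ = 42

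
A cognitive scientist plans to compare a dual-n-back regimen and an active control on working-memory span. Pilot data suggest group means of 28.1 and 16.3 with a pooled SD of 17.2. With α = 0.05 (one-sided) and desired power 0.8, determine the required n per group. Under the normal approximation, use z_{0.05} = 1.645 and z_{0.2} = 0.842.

n = 27 per group

Cohen's d = |M₁ − M₂| / SD_pooled = |28.1 − 16.3| / 17.2 = 11.8 / 17.2 = 0.686.
For two independent groups with equal n: n = 2·((z_{α} + z_β) / d)².
z_{α} + z_β = 1.645 + 0.842 = 2.487.
n = 2 × (2.487 / 0.686)² = 2 × 3.625² = 2 × 13.14 = 26.3.
Round up to the next whole participant.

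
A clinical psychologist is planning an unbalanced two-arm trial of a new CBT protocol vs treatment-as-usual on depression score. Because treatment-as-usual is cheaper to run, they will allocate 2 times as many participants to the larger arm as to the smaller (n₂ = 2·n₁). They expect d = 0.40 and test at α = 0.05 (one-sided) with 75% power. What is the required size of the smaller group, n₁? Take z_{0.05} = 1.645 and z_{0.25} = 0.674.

n₁ = 51

With allocation ratio k = n₂/n₁ = 2, Var(x̄₁−x̄₂) = σ²(1/n₁ + 1/(k·n₁)) = σ²·(k+1)/(k·n₁).
So n₁ = (1 + 1/k)·((z_{α} + z_β)/d)² = 1.500 × (2.319/0.40)².
n₁ = 1.500 × 33.61 = 50.4.
Round up: n₁ = 51, giving n₂ = 2 × 51 = 102.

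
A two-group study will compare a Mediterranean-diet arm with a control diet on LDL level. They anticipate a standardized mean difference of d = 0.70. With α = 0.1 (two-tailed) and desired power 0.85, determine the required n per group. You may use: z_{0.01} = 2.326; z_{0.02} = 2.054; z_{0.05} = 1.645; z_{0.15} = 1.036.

n = 30 per group

For two independent groups with equal n: n = 2·((z_{α/2} + z_β) / d)².
z_{α/2} + z_β = 1.645 + 1.036 = 2.681.
n = 2 × (2.681 / 0.70)² = 2 × 3.830² = 2 × 14.67 = 29.3.
Round up to the next whole participant.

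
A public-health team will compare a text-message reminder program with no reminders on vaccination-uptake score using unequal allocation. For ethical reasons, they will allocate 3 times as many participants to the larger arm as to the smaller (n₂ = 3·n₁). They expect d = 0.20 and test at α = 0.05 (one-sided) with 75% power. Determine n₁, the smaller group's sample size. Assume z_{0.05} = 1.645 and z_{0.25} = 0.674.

n₁ = 180

With allocation ratio k = n₂/n₁ = 3, Var(x̄₁−x̄₂) = σ²(1/n₁ + 1/(k·n₁)) = σ²·(k+1)/(k·n₁).
So n₁ = (1 + 1/k)·((z_{α} + z_β)/d)² = 1.333 × (2.319/0.20)².
n₁ = 1.333 × 134.44 = 179.3.
Round up: n₁ = 180, giving n₂ = 3 × 180 = 540.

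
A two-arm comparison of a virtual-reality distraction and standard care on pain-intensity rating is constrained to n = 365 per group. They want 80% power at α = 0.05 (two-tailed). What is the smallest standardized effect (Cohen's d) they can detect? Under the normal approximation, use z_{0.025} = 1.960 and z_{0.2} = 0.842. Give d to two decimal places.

d_min ≈ 0.21

For two independent groups of n = 365 each: d_min = (z_{α/2} + z_β)·√(2/n).
z-sum = 1.960 + 0.842 = 2.802.
d_min = 2.802 × √(2/365) = 2.802 × 0.0740 = 0.207.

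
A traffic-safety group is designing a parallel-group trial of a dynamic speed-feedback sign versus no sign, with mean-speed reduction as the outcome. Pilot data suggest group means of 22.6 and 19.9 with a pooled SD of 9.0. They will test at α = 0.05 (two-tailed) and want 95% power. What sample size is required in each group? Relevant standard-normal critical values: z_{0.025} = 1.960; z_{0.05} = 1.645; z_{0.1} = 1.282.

Cohen's d = |M₁ − M₂| / SD_pooled = |22.6 − 19.9| / 9.0 = 2.7 / 9.0 = 0.300.
For two independent groups with equal n: n = 2·((z_{α/2} + z_β) / d)².
z_{α/2} + z_β = 1.960 + 1.645 = 3.605.
n = 2 × (3.605 / 0.300)² = 2 × 12.017² = 2 × 144.40 = 288.8.
Round up to the next whole participant.

n = 289 per group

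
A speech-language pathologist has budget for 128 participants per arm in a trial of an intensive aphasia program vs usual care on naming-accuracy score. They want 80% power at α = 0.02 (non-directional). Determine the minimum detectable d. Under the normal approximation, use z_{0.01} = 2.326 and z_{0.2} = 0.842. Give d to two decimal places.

d_min ≈ 0.40

For two independent groups of n = 128 each: d_min = (z_{α/2} + z_β)·√(2/n).
z-sum = 2.326 + 0.842 = 3.168.
d_min = 3.168 × √(2/128) = 3.168 × 0.1250 = 0.396.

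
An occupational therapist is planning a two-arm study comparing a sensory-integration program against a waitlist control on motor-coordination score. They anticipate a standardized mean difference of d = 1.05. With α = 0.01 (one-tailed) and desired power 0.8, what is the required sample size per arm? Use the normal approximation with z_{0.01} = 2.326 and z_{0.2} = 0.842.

For two independent groups with equal n: n = 2·((z_{α} + z_β) / d)².
z_{α} + z_β = 2.326 + 0.842 = 3.168.
n = 2 × (3.168 / 1.05)² = 2 × 3.017² = 2 × 9.10 = 18.2.
Round up to the next whole participant.

n = 19 per group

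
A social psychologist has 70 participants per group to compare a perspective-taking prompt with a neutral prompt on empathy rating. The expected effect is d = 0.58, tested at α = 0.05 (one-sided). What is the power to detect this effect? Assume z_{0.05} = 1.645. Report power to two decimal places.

For two equal groups, power = Φ(d·√(n/2) − z_{α}).
d·√(n/2) = 0.58 × √(70/2) = 0.58 × 5.916 = 3.431.
z_β = 3.431 − 1.645 = 1.786.
Power = Φ(1.786) = 0.963.

power ≈ 0.96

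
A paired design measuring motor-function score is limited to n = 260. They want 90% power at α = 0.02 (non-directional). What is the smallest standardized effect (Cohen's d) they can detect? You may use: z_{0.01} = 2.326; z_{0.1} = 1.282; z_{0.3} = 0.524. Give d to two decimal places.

For a single sample (or paired design) of n = 260: d_min = (z_{α/2} + z_β)/√n.
z-sum = 2.326 + 1.282 = 3.608.
d_min = 3.608 / √260 = 3.608 / 16.125 = 0.224.

d_min ≈ 0.22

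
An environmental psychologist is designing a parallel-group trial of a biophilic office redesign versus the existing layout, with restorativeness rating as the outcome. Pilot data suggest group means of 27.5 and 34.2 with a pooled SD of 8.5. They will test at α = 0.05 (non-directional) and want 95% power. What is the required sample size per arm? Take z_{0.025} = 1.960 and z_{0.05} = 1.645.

Cohen's d = |M₁ − M₂| / SD_pooled = |27.5 − 34.2| / 8.5 = 6.7 / 8.5 = 0.788.
For two independent groups with equal n: n = 2·((z_{α/2} + z_β) / d)².
z_{α/2} + z_β = 1.960 + 1.645 = 3.605.
n = 2 × (3.605 / 0.788)² = 2 × 4.575² = 2 × 20.93 = 41.9.
Round up to the next whole participant.

n = 42 per group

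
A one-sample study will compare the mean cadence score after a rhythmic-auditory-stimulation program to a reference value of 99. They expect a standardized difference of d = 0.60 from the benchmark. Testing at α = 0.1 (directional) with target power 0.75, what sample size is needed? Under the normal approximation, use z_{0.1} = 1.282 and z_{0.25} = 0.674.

For a one-sample test: n = ((z_{α} + z_β) / d)².
z_{α} + z_β = 1.282 + 0.674 = 1.956.
n = (1.956 / 0.60)² = 3.260² = 10.63.
Round up.

n = 11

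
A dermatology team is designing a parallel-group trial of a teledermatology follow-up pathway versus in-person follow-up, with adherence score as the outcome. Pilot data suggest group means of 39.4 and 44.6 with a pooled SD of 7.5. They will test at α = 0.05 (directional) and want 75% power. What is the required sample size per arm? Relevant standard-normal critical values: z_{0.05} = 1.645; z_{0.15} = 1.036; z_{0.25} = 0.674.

n = 23 per group

Cohen's d = |M₁ − M₂| / SD_pooled = |39.4 − 44.6| / 7.5 = 5.2 / 7.5 = 0.693.
For two independent groups with equal n: n = 2·((z_{α} + z_β) / d)².
z_{α} + z_β = 1.645 + 0.674 = 2.319.
n = 2 × (2.319 / 0.693)² = 2 × 3.346² = 2 × 11.20 = 22.4.
Round up to the next whole participant.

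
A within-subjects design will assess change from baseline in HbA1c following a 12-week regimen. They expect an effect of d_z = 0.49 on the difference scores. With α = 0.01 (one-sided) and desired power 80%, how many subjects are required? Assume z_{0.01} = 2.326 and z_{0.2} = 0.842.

n = 42 pairs

For a paired (one-sample on differences) test: n = ((z_{α} + z_β) / d)².
z_{α} + z_β = 2.326 + 0.842 = 3.168.
n = (3.168 / 0.49)² = 6.465² = 41.80.
Round up.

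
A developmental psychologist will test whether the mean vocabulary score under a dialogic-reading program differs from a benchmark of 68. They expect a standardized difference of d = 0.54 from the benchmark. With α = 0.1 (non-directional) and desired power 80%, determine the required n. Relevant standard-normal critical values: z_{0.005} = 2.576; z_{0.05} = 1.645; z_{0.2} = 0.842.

For a one-sample test: n = ((z_{α/2} + z_β) / d)².
z_{α/2} + z_β = 1.645 + 0.842 = 2.487.
n = (2.487 / 0.54)² = 4.606² = 21.21.
Round up.

n = 22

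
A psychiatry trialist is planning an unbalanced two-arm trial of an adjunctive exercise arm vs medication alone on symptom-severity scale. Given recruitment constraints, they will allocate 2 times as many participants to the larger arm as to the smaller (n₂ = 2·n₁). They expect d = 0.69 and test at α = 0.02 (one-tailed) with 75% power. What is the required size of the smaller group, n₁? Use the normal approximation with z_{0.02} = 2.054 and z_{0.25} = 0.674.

n₁ = 24

With allocation ratio k = n₂/n₁ = 2, Var(x̄₁−x̄₂) = σ²(1/n₁ + 1/(k·n₁)) = σ²·(k+1)/(k·n₁).
So n₁ = (1 + 1/k)·((z_{α} + z_β)/d)² = 1.500 × (2.728/0.69)².
n₁ = 1.500 × 15.63 = 23.4.
Round up: n₁ = 24, giving n₂ = 2 × 24 = 48.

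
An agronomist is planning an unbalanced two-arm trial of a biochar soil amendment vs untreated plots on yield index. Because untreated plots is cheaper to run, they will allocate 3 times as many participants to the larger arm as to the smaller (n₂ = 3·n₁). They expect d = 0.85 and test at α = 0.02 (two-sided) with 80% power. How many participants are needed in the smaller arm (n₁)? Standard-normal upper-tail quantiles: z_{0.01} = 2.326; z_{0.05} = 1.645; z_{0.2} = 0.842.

With allocation ratio k = n₂/n₁ = 3, Var(x̄₁−x̄₂) = σ²(1/n₁ + 1/(k·n₁)) = σ²·(k+1)/(k·n₁).
So n₁ = (1 + 1/k)·((z_{α/2} + z_β)/d)² = 1.333 × (3.168/0.85)².
n₁ = 1.333 × 13.89 = 18.5.
Round up: n₁ = 19, giving n₂ = 3 × 19 = 57.

n₁ = 19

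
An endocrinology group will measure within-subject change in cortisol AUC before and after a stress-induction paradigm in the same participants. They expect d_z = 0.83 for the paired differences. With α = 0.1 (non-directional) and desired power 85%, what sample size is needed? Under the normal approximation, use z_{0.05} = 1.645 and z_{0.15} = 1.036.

n = 11 pairs

For a paired (one-sample on differences) test: n = ((z_{α/2} + z_β) / d)².
z_{α/2} + z_β = 1.645 + 1.036 = 2.681.
n = (2.681 / 0.83)² = 3.230² = 10.43.
Round up.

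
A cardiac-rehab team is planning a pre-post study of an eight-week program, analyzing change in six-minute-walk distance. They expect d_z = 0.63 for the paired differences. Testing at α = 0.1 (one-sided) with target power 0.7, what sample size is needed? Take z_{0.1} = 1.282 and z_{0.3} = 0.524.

n = 9 pairs

For a paired (one-sample on differences) test: n = ((z_{α} + z_β) / d)².
z_{α} + z_β = 1.282 + 0.524 = 1.806.
n = (1.806 / 0.63)² = 2.867² = 8.22.
Round up.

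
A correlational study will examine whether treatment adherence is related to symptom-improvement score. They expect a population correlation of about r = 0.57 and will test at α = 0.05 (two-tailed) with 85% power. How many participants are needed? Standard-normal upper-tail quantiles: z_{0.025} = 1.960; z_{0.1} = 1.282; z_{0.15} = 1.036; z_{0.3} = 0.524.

n = 25

Fisher's z: C = ½·ln((1+r)/(1−r)) = ½·ln(3.6512) = 0.6475.
n = ((z_{α/2} + z_β)/C)² + 3.
(1.960 + 1.036) / 0.6475 = 2.996 / 0.6475 = 4.627.
n = 4.627² + 3 = 21.41 + 3 = 24.4.
Round up.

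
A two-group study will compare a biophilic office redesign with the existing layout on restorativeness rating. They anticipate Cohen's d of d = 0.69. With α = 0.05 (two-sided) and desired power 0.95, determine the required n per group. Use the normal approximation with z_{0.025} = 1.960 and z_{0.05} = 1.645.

For two independent groups with equal n: n = 2·((z_{α/2} + z_β) / d)².
z_{α/2} + z_β = 1.960 + 1.645 = 3.605.
n = 2 × (3.605 / 0.69)² = 2 × 5.225² = 2 × 27.30 = 54.6.
Round up to the next whole participant.

n = 55 per group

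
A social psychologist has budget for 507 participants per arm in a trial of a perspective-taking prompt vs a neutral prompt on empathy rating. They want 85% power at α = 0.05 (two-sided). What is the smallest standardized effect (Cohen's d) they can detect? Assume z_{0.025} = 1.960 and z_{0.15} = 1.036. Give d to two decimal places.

d_min ≈ 0.19

For two independent groups of n = 507 each: d_min = (z_{α/2} + z_β)·√(2/n).
z-sum = 1.960 + 1.036 = 2.996.
d_min = 2.996 × √(2/507) = 2.996 × 0.0628 = 0.188.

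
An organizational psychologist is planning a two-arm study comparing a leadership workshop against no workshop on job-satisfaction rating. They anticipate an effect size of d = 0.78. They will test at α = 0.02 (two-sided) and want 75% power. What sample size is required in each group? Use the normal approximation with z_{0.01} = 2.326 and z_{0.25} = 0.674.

For two independent groups with equal n: n = 2·((z_{α/2} + z_β) / d)².
z_{α/2} + z_β = 2.326 + 0.674 = 3.000.
n = 2 × (3.000 / 0.78)² = 2 × 3.846² = 2 × 14.79 = 29.6.
Round up to the next whole participant.

n = 30 per group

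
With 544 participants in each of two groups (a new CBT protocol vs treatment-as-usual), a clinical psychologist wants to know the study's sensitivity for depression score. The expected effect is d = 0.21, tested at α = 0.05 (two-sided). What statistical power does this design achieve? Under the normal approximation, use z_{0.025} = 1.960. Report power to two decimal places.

power ≈ 0.93

For two equal groups, power = Φ(d·√(n/2) − z_{α/2}).
d·√(n/2) = 0.21 × √(544/2) = 0.21 × 16.492 = 3.463.
z_β = 3.463 − 1.960 = 1.503.
Power = Φ(1.503) = 0.934.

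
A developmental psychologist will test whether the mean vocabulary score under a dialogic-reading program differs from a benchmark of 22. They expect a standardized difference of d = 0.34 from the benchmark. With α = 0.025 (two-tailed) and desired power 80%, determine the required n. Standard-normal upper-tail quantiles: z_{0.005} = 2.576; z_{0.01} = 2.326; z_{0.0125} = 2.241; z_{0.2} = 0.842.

n = 83

For a one-sample test: n = ((z_{α/2} + z_β) / d)².
z_{α/2} + z_β = 2.241 + 0.842 = 3.083.
n = (3.083 / 0.34)² = 9.068² = 82.22.
Round up.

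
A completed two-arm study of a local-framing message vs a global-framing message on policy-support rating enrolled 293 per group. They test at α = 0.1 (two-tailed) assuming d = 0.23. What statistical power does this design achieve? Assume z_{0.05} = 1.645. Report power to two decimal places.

For two equal groups, power = Φ(d·√(n/2) − z_{α/2}).
d·√(n/2) = 0.23 × √(293/2) = 0.23 × 12.104 = 2.784.
z_β = 2.784 − 1.645 = 1.139.
Power = Φ(1.139) = 0.873.

power ≈ 0.87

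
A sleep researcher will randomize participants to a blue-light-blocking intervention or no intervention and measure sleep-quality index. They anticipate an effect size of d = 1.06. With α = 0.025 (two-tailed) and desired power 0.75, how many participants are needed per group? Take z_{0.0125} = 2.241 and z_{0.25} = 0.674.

n = 16 per group

For two independent groups with equal n: n = 2·((z_{α/2} + z_β) / d)².
z_{α/2} + z_β = 2.241 + 0.674 = 2.915.
n = 2 × (2.915 / 1.06)² = 2 × 2.750² = 2 × 7.56 = 15.1.
Round up to the next whole participant.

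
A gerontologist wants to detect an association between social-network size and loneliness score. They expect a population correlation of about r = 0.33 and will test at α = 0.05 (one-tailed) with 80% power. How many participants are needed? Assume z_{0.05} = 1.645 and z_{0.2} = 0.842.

n = 56

Fisher's z: C = ½·ln((1+r)/(1−r)) = ½·ln(1.9851) = 0.3428.
n = ((z_{α} + z_β)/C)² + 3.
(1.645 + 0.842) / 0.3428 = 2.487 / 0.3428 = 7.255.
n = 7.255² + 3 = 52.63 + 3 = 55.6.
Round up.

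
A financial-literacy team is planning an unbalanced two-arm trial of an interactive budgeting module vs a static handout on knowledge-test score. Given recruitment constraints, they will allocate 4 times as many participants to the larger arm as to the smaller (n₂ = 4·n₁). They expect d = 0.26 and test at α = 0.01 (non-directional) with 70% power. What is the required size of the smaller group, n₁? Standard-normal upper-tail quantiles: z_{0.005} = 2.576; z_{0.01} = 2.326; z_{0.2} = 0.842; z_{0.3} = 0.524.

n₁ = 178

With allocation ratio k = n₂/n₁ = 4, Var(x̄₁−x̄₂) = σ²(1/n₁ + 1/(k·n₁)) = σ²·(k+1)/(k·n₁).
So n₁ = (1 + 1/k)·((z_{α/2} + z_β)/d)² = 1.250 × (3.100/0.26)².
n₁ = 1.250 × 142.16 = 177.7.
Round up: n₁ = 178, giving n₂ = 4 × 178 = 712.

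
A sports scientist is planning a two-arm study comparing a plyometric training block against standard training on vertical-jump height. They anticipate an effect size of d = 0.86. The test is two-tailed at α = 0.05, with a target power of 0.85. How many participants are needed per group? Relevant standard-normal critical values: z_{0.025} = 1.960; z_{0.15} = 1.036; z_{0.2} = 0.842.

n = 25 per group

For two independent groups with equal n: n = 2·((z_{α/2} + z_β) / d)².
z_{α/2} + z_β = 1.960 + 1.036 = 2.996.
n = 2 × (2.996 / 0.86)² = 2 × 3.484² = 2 × 12.14 = 24.3.
Round up to the next whole participant.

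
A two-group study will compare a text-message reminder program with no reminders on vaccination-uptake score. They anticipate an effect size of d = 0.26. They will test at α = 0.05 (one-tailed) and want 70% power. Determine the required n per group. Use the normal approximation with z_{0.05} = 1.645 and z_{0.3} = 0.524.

For two independent groups with equal n: n = 2·((z_{α} + z_β) / d)².
z_{α} + z_β = 1.645 + 0.524 = 2.169.
n = 2 × (2.169 / 0.26)² = 2 × 8.342² = 2 × 69.59 = 139.2.
Round up to the next whole participant.

n = 140 per group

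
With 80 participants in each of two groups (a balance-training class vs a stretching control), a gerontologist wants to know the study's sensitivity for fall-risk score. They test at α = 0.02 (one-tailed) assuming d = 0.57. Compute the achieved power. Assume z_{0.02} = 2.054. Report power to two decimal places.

For two equal groups, power = Φ(d·√(n/2) − z_{α}).
d·√(n/2) = 0.57 × √(80/2) = 0.57 × 6.325 = 3.605.
z_β = 3.605 − 2.054 = 1.551.
Power = Φ(1.551) = 0.940.

power ≈ 0.94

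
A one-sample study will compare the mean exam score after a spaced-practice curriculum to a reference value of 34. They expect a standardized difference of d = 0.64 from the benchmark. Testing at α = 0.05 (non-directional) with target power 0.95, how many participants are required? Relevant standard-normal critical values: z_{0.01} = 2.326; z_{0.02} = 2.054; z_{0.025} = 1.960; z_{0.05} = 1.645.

For a one-sample test: n = ((z_{α/2} + z_β) / d)².
z_{α/2} + z_β = 1.960 + 1.645 = 3.605.
n = (3.605 / 0.64)² = 5.633² = 31.73.
Round up.

n = 32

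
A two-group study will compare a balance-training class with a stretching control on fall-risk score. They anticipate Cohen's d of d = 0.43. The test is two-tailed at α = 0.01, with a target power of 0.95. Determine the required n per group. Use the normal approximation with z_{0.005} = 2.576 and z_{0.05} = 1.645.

n = 193 per group

For two independent groups with equal n: n = 2·((z_{α/2} + z_β) / d)².
z_{α/2} + z_β = 2.576 + 1.645 = 4.221.
n = 2 × (4.221 / 0.43)² = 2 × 9.816² = 2 × 96.36 = 192.7.
Round up to the next whole participant.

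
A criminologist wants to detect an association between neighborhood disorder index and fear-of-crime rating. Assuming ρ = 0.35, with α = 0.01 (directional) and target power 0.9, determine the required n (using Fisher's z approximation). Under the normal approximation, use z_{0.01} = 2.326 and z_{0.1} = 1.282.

Fisher's z: C = ½·ln((1+r)/(1−r)) = ½·ln(2.0769) = 0.3654.
n = ((z_{α} + z_β)/C)² + 3.
(2.326 + 1.282) / 0.3654 = 3.608 / 0.3654 = 9.874.
n = 9.874² + 3 = 97.50 + 3 = 100.5.
Round up.

n = 101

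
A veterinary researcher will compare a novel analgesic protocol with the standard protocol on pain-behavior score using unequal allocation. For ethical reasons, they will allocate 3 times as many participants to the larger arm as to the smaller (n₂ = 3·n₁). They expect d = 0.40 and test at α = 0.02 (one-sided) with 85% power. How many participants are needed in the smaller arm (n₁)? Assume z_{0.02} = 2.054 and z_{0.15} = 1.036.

n₁ = 80

With allocation ratio k = n₂/n₁ = 3, Var(x̄₁−x̄₂) = σ²(1/n₁ + 1/(k·n₁)) = σ²·(k+1)/(k·n₁).
So n₁ = (1 + 1/k)·((z_{α} + z_β)/d)² = 1.333 × (3.090/0.40)².
n₁ = 1.333 × 59.68 = 79.6.
Round up: n₁ = 80, giving n₂ = 3 × 80 = 240.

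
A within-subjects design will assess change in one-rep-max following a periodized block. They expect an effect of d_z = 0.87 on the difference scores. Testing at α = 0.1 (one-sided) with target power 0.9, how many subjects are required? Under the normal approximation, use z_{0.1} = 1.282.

For a paired (one-sample on differences) test: n = ((z_{α} + z_β) / d)².
z_{α} + z_β = 1.282 + 1.282 = 2.564.
n = (2.564 / 0.87)² = 2.947² = 8.69.
Round up.

n = 9 pairs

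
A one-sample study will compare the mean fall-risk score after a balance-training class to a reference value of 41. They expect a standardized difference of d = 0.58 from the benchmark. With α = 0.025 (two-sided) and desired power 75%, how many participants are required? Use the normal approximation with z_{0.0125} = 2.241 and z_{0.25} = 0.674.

n = 26

For a one-sample test: n = ((z_{α/2} + z_β) / d)².
z_{α/2} + z_β = 2.241 + 0.674 = 2.915.
n = (2.915 / 0.58)² = 5.026² = 25.26.
Round up.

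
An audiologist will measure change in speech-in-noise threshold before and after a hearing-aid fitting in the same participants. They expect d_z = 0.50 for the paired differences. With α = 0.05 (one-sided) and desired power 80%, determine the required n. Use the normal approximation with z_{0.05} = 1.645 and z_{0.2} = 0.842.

n = 25 pairs

For a paired (one-sample on differences) test: n = ((z_{α} + z_β) / d)².
z_{α} + z_β = 1.645 + 0.842 = 2.487.
n = (2.487 / 0.50)² = 4.974² = 24.74.
Round up.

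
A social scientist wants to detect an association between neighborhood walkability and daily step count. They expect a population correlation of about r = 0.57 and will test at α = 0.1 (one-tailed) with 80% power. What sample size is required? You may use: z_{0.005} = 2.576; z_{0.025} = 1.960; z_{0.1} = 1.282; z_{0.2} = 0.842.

n = 14

Fisher's z: C = ½·ln((1+r)/(1−r)) = ½·ln(3.6512) = 0.6475.
n = ((z_{α} + z_β)/C)² + 3.
(1.282 + 0.842) / 0.6475 = 2.124 / 0.6475 = 3.280.
n = 3.280² + 3 = 10.76 + 3 = 13.8.
Round up.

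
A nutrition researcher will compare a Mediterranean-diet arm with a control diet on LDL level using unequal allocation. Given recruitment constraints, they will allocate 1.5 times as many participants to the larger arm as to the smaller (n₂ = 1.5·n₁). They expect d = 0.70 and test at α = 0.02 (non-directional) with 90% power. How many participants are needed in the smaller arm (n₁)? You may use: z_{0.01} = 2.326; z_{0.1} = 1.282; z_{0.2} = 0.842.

n₁ = 45

With allocation ratio k = n₂/n₁ = 1.5, Var(x̄₁−x̄₂) = σ²(1/n₁ + 1/(k·n₁)) = σ²·(k+1)/(k·n₁).
So n₁ = (1 + 1/k)·((z_{α/2} + z_β)/d)² = 1.667 × (3.608/0.70)².
n₁ = 1.667 × 26.57 = 44.3.
Round up: n₁ = 45, giving n₂ = ⌈1.5 × 45⌉ = ⌈67.5⌉ = 68.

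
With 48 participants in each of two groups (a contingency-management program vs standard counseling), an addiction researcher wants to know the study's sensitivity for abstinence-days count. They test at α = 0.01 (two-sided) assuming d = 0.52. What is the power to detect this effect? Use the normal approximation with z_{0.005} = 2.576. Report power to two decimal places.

For two equal groups, power = Φ(d·√(n/2) − z_{α/2}).
d·√(n/2) = 0.52 × √(48/2) = 0.52 × 4.899 = 2.547.
z_β = 2.547 − 2.576 = -0.029.
Power = Φ(-0.029) = 0.489.

power ≈ 0.49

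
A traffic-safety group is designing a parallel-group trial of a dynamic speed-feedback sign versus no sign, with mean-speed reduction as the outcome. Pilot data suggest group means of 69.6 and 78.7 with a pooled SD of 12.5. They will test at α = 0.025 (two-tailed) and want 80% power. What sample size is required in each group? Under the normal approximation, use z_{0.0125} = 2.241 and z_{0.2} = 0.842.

n = 36 per group

Cohen's d = |M₁ − M₂| / SD_pooled = |69.6 − 78.7| / 12.5 = 9.1 / 12.5 = 0.728.
For two independent groups with equal n: n = 2·((z_{α/2} + z_β) / d)².
z_{α/2} + z_β = 2.241 + 0.842 = 3.083.
n = 2 × (3.083 / 0.728)² = 2 × 4.235² = 2 × 17.93 = 35.9.
Round up to the next whole participant.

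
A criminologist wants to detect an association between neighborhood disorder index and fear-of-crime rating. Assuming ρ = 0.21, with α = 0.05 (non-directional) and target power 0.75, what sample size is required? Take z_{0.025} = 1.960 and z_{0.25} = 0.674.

Fisher's z: C = ½·ln((1+r)/(1−r)) = ½·ln(1.5316) = 0.2132.
n = ((z_{α/2} + z_β)/C)² + 3.
(1.960 + 0.674) / 0.2132 = 2.634 / 0.2132 = 12.355.
n = 12.355² + 3 = 152.64 + 3 = 155.6.
Round up.

n = 156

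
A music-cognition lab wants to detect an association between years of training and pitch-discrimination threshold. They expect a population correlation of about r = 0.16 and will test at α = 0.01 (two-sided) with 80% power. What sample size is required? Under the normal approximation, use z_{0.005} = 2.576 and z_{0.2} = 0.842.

n = 452

Fisher's z: C = ½·ln((1+r)/(1−r)) = ½·ln(1.3810) = 0.1614.
n = ((z_{α/2} + z_β)/C)² + 3.
(2.576 + 0.842) / 0.1614 = 3.418 / 0.1614 = 21.177.
n = 21.177² + 3 = 448.47 + 3 = 451.5.
Round up.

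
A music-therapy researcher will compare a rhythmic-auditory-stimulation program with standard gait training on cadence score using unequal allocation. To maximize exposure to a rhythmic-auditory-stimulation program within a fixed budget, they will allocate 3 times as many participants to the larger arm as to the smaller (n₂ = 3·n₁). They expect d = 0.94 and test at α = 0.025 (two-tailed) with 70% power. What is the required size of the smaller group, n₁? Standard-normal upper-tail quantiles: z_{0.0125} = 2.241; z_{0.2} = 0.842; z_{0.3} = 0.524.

With allocation ratio k = n₂/n₁ = 3, Var(x̄₁−x̄₂) = σ²(1/n₁ + 1/(k·n₁)) = σ²·(k+1)/(k·n₁).
So n₁ = (1 + 1/k)·((z_{α/2} + z_β)/d)² = 1.333 × (2.765/0.94)².
n₁ = 1.333 × 8.65 = 11.5.
Round up: n₁ = 12, giving n₂ = 3 × 12 = 36.

n₁ = 12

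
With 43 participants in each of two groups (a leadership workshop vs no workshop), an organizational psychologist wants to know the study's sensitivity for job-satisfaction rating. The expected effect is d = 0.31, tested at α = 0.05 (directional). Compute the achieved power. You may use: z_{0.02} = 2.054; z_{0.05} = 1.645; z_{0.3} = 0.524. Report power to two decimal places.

power ≈ 0.42

For two equal groups, power = Φ(d·√(n/2) − z_{α}).
d·√(n/2) = 0.31 × √(43/2) = 0.31 × 4.637 = 1.437.
z_β = 1.437 − 1.645 = -0.208.
Power = Φ(-0.208) = 0.418.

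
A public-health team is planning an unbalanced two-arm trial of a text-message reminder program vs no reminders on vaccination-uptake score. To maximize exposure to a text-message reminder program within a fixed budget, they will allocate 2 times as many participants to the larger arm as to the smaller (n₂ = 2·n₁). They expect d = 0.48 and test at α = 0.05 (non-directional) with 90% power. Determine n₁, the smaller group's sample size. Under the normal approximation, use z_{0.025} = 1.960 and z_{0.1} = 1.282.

n₁ = 69

With allocation ratio k = n₂/n₁ = 2, Var(x̄₁−x̄₂) = σ²(1/n₁ + 1/(k·n₁)) = σ²·(k+1)/(k·n₁).
So n₁ = (1 + 1/k)·((z_{α/2} + z_β)/d)² = 1.500 × (3.242/0.48)².
n₁ = 1.500 × 45.62 = 68.4.
Round up: n₁ = 69, giving n₂ = 2 × 69 = 138.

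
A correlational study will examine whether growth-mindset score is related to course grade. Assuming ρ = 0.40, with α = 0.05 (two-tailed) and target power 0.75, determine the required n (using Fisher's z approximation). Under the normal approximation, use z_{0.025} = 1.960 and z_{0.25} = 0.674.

n = 42

Fisher's z: C = ½·ln((1+r)/(1−r)) = ½·ln(2.3333) = 0.4236.
n = ((z_{α/2} + z_β)/C)² + 3.
(1.960 + 0.674) / 0.4236 = 2.634 / 0.4236 = 6.218.
n = 6.218² + 3 = 38.67 + 3 = 41.7.
Round up.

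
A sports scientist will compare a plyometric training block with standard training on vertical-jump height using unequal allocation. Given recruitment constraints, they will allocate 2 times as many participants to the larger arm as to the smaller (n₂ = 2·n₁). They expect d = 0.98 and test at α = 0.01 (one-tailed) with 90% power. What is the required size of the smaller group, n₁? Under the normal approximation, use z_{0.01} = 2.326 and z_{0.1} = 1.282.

n₁ = 21

With allocation ratio k = n₂/n₁ = 2, Var(x̄₁−x̄₂) = σ²(1/n₁ + 1/(k·n₁)) = σ²·(k+1)/(k·n₁).
So n₁ = (1 + 1/k)·((z_{α} + z_β)/d)² = 1.500 × (3.608/0.98)².
n₁ = 1.500 × 13.55 = 20.3.
Round up: n₁ = 21, giving n₂ = 2 × 21 = 42.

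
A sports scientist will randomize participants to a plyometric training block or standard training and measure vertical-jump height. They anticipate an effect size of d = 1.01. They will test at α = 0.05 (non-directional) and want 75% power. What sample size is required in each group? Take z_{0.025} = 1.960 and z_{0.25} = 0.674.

For two independent groups with equal n: n = 2·((z_{α/2} + z_β) / d)².
z_{α/2} + z_β = 1.960 + 0.674 = 2.634.
n = 2 × (2.634 / 1.01)² = 2 × 2.608² = 2 × 6.80 = 13.6.
Round up to the next whole participant.

n = 14 per group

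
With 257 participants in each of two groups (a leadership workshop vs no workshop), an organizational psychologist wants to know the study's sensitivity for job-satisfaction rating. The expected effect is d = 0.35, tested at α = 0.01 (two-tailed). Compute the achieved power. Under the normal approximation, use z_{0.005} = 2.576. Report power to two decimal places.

power ≈ 0.92

For two equal groups, power = Φ(d·√(n/2) − z_{α/2}).
d·√(n/2) = 0.35 × √(257/2) = 0.35 × 11.336 = 3.968.
z_β = 3.968 − 2.576 = 1.392.
Power = Φ(1.392) = 0.918.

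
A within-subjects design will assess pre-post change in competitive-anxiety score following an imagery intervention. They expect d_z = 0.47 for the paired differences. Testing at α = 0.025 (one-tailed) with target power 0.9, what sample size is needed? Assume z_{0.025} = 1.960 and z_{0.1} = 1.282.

For a paired (one-sample on differences) test: n = ((z_{α} + z_β) / d)².
z_{α} + z_β = 1.960 + 1.282 = 3.242.
n = (3.242 / 0.47)² = 6.898² = 47.58.
Round up.

n = 48 pairs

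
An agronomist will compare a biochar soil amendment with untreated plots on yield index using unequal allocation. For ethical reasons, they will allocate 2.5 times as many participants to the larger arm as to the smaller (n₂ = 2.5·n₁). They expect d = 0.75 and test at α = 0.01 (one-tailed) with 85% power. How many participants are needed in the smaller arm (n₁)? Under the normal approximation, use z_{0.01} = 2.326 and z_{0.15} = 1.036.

n₁ = 29

With allocation ratio k = n₂/n₁ = 2.5, Var(x̄₁−x̄₂) = σ²(1/n₁ + 1/(k·n₁)) = σ²·(k+1)/(k·n₁).
So n₁ = (1 + 1/k)·((z_{α} + z_β)/d)² = 1.400 × (3.362/0.75)².
n₁ = 1.400 × 20.09 = 28.1.
Round up: n₁ = 29, giving n₂ = ⌈2.5 × 29⌉ = ⌈72.5⌉ = 73.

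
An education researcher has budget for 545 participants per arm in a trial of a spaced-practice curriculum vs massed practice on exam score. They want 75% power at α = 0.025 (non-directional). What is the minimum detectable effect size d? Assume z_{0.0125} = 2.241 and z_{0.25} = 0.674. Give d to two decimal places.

For two independent groups of n = 545 each: d_min = (z_{α/2} + z_β)·√(2/n).
z-sum = 2.241 + 0.674 = 2.915.
d_min = 2.915 × √(2/545) = 2.915 × 0.0606 = 0.177.

d_min ≈ 0.18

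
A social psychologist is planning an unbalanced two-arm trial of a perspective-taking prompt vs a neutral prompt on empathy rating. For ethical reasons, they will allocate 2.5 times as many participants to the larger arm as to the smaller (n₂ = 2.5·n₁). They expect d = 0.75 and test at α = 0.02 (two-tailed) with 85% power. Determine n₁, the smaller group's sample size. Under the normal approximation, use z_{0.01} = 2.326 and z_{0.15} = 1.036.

With allocation ratio k = n₂/n₁ = 2.5, Var(x̄₁−x̄₂) = σ²(1/n₁ + 1/(k·n₁)) = σ²·(k+1)/(k·n₁).
So n₁ = (1 + 1/k)·((z_{α/2} + z_β)/d)² = 1.400 × (3.362/0.75)².
n₁ = 1.400 × 20.09 = 28.1.
Round up: n₁ = 29, giving n₂ = ⌈2.5 × 29⌉ = ⌈72.5⌉ = 73.

n₁ = 29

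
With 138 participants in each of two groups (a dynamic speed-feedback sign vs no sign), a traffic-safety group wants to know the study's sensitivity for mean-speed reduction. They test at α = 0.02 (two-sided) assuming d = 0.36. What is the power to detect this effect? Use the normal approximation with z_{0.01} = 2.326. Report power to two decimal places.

For two equal groups, power = Φ(d·√(n/2) − z_{α/2}).
d·√(n/2) = 0.36 × √(138/2) = 0.36 × 8.307 = 2.990.
z_β = 2.990 − 2.326 = 0.664.
Power = Φ(0.664) = 0.747.

power ≈ 0.75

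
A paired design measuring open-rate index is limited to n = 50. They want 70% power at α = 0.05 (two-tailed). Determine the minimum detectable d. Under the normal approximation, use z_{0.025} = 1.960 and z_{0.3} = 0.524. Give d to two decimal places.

For a single sample (or paired design) of n = 50: d_min = (z_{α/2} + z_β)/√n.
z-sum = 1.960 + 0.524 = 2.484.
d_min = 2.484 / √50 = 2.484 / 7.071 = 0.351.

d_min ≈ 0.35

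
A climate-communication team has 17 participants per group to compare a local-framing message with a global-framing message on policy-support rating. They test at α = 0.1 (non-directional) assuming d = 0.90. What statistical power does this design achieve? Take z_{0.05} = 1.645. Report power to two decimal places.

For two equal groups, power = Φ(d·√(n/2) − z_{α/2}).
d·√(n/2) = 0.90 × √(17/2) = 0.90 × 2.915 = 2.624.
z_β = 2.624 − 1.645 = 0.979.
Power = Φ(0.979) = 0.836.

power ≈ 0.84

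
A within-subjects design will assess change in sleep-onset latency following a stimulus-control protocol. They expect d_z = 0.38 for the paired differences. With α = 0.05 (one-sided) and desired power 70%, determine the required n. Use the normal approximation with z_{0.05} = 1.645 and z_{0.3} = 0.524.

n = 33 pairs

For a paired (one-sample on differences) test: n = ((z_{α} + z_β) / d)².
z_{α} + z_β = 1.645 + 0.524 = 2.169.
n = (2.169 / 0.38)² = 5.708² = 32.58.
Round up.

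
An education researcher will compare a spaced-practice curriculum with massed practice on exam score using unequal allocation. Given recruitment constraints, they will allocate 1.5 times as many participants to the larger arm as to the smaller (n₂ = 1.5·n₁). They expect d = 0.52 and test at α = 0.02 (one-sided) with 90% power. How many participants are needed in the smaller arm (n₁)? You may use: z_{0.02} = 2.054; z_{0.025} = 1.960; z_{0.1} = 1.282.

With allocation ratio k = n₂/n₁ = 1.5, Var(x̄₁−x̄₂) = σ²(1/n₁ + 1/(k·n₁)) = σ²·(k+1)/(k·n₁).
So n₁ = (1 + 1/k)·((z_{α} + z_β)/d)² = 1.667 × (3.336/0.52)².
n₁ = 1.667 × 41.16 = 68.6.
Round up: n₁ = 69, giving n₂ = ⌈1.5 × 69⌉ = ⌈103.5⌉ = 104.

n₁ = 69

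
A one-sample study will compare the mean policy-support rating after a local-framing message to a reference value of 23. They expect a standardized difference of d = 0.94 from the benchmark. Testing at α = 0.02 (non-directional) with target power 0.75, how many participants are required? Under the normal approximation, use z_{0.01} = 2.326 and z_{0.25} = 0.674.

For a one-sample test: n = ((z_{α/2} + z_β) / d)².
z_{α/2} + z_β = 2.326 + 0.674 = 3.000.
n = (3.000 / 0.94)² = 3.191² = 10.19.
Round up.

n = 11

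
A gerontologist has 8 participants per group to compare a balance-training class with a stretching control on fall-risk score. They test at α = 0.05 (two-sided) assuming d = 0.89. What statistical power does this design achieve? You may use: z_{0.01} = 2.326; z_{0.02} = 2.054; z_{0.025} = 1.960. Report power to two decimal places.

power ≈ 0.43

For two equal groups, power = Φ(d·√(n/2) − z_{α/2}).
d·√(n/2) = 0.89 × √(8/2) = 0.89 × 2.000 = 1.780.
z_β = 1.780 − 1.960 = -0.180.
Power = Φ(-0.180) = 0.429.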